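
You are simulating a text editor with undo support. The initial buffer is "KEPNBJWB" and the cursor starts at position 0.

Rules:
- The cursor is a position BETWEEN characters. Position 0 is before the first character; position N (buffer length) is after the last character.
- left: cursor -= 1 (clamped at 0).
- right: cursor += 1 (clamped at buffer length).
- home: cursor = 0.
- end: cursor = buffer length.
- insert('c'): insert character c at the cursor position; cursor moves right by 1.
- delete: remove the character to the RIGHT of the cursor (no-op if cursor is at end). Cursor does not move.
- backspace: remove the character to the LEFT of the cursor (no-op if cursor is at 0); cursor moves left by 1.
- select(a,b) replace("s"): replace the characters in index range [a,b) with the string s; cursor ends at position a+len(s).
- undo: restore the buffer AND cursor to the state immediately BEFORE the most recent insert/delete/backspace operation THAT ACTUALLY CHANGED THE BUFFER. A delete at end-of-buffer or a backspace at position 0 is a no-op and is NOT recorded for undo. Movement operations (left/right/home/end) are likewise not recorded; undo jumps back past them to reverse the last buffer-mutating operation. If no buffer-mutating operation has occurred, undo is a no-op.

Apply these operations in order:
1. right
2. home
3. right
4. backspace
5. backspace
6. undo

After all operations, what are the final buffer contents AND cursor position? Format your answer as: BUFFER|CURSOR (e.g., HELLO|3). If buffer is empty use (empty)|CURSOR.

Answer: KEPNBJWB|1

Derivation:
After op 1 (right): buf='KEPNBJWB' cursor=1
After op 2 (home): buf='KEPNBJWB' cursor=0
After op 3 (right): buf='KEPNBJWB' cursor=1
After op 4 (backspace): buf='EPNBJWB' cursor=0
After op 5 (backspace): buf='EPNBJWB' cursor=0
After op 6 (undo): buf='KEPNBJWB' cursor=1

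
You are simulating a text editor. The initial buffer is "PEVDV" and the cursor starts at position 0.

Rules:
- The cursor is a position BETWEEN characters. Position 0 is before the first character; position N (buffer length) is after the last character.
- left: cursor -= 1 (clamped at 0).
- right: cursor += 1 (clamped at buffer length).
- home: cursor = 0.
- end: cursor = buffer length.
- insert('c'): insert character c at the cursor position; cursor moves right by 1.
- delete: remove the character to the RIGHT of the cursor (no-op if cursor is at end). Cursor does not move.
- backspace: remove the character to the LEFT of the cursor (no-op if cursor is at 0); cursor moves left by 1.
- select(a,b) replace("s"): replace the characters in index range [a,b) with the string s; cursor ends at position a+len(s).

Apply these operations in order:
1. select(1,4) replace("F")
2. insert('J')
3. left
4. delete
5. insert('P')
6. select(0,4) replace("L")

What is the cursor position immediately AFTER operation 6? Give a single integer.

Answer: 1

Derivation:
After op 1 (select(1,4) replace("F")): buf='PFV' cursor=2
After op 2 (insert('J')): buf='PFJV' cursor=3
After op 3 (left): buf='PFJV' cursor=2
After op 4 (delete): buf='PFV' cursor=2
After op 5 (insert('P')): buf='PFPV' cursor=3
After op 6 (select(0,4) replace("L")): buf='L' cursor=1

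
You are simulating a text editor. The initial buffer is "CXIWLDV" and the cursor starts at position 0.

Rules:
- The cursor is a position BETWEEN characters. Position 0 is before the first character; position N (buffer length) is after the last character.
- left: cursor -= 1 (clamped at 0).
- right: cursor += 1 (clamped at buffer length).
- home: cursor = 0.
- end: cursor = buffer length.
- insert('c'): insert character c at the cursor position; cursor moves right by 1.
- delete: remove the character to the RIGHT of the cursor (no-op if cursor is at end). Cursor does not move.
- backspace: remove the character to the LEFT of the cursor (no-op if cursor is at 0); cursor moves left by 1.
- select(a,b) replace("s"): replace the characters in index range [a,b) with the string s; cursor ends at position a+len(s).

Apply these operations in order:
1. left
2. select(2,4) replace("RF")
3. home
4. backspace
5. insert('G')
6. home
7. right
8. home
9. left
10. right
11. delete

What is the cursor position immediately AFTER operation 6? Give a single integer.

Answer: 0

Derivation:
After op 1 (left): buf='CXIWLDV' cursor=0
After op 2 (select(2,4) replace("RF")): buf='CXRFLDV' cursor=4
After op 3 (home): buf='CXRFLDV' cursor=0
After op 4 (backspace): buf='CXRFLDV' cursor=0
After op 5 (insert('G')): buf='GCXRFLDV' cursor=1
After op 6 (home): buf='GCXRFLDV' cursor=0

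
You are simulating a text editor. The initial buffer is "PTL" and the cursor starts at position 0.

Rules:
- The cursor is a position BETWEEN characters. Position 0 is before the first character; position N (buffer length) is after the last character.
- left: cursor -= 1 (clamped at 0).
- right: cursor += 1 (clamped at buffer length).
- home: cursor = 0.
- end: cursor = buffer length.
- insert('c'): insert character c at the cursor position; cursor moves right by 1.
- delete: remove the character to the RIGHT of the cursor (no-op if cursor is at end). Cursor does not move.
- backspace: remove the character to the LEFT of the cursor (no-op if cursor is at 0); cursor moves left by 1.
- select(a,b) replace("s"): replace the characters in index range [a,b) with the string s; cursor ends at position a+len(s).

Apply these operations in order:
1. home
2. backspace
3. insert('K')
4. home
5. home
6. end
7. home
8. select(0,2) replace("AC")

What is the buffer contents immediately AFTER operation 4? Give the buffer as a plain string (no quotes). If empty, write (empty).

After op 1 (home): buf='PTL' cursor=0
After op 2 (backspace): buf='PTL' cursor=0
After op 3 (insert('K')): buf='KPTL' cursor=1
After op 4 (home): buf='KPTL' cursor=0

Answer: KPTL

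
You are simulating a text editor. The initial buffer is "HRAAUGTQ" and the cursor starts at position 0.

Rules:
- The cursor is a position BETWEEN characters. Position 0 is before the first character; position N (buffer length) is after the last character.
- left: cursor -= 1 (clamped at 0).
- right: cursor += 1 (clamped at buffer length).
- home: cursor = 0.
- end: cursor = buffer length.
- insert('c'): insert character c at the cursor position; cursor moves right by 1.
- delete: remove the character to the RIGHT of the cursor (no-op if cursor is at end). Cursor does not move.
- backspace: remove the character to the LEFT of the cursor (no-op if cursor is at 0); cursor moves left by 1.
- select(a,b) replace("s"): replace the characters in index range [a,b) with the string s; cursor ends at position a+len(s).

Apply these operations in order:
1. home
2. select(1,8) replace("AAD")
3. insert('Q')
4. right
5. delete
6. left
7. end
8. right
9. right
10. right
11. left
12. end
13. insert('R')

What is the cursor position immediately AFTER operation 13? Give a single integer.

Answer: 6

Derivation:
After op 1 (home): buf='HRAAUGTQ' cursor=0
After op 2 (select(1,8) replace("AAD")): buf='HAAD' cursor=4
After op 3 (insert('Q')): buf='HAADQ' cursor=5
After op 4 (right): buf='HAADQ' cursor=5
After op 5 (delete): buf='HAADQ' cursor=5
After op 6 (left): buf='HAADQ' cursor=4
After op 7 (end): buf='HAADQ' cursor=5
After op 8 (right): buf='HAADQ' cursor=5
After op 9 (right): buf='HAADQ' cursor=5
After op 10 (right): buf='HAADQ' cursor=5
After op 11 (left): buf='HAADQ' cursor=4
After op 12 (end): buf='HAADQ' cursor=5
After op 13 (insert('R')): buf='HAADQR' cursor=6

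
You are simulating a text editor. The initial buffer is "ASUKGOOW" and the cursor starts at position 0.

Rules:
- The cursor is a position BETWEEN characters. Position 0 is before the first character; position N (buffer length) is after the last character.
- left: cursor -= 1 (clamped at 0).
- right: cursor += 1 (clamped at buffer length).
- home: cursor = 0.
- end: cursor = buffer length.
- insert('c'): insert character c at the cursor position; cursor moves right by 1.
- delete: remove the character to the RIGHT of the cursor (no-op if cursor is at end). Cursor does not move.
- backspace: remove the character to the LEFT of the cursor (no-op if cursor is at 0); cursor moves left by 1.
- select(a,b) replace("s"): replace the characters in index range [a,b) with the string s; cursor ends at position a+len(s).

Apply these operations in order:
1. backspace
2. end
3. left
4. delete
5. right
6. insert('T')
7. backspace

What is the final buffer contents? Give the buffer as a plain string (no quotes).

After op 1 (backspace): buf='ASUKGOOW' cursor=0
After op 2 (end): buf='ASUKGOOW' cursor=8
After op 3 (left): buf='ASUKGOOW' cursor=7
After op 4 (delete): buf='ASUKGOO' cursor=7
After op 5 (right): buf='ASUKGOO' cursor=7
After op 6 (insert('T')): buf='ASUKGOOT' cursor=8
After op 7 (backspace): buf='ASUKGOO' cursor=7

Answer: ASUKGOO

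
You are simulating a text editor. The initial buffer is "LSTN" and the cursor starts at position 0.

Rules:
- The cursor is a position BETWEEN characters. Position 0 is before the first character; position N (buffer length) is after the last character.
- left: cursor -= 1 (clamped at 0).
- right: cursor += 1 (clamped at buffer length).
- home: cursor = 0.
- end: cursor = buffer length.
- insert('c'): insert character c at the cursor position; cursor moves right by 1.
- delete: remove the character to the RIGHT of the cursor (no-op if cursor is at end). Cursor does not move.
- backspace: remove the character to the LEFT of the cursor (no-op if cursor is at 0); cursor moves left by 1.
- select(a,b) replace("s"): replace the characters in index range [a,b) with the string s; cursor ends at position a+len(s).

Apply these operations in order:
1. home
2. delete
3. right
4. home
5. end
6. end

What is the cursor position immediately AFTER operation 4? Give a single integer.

After op 1 (home): buf='LSTN' cursor=0
After op 2 (delete): buf='STN' cursor=0
After op 3 (right): buf='STN' cursor=1
After op 4 (home): buf='STN' cursor=0

Answer: 0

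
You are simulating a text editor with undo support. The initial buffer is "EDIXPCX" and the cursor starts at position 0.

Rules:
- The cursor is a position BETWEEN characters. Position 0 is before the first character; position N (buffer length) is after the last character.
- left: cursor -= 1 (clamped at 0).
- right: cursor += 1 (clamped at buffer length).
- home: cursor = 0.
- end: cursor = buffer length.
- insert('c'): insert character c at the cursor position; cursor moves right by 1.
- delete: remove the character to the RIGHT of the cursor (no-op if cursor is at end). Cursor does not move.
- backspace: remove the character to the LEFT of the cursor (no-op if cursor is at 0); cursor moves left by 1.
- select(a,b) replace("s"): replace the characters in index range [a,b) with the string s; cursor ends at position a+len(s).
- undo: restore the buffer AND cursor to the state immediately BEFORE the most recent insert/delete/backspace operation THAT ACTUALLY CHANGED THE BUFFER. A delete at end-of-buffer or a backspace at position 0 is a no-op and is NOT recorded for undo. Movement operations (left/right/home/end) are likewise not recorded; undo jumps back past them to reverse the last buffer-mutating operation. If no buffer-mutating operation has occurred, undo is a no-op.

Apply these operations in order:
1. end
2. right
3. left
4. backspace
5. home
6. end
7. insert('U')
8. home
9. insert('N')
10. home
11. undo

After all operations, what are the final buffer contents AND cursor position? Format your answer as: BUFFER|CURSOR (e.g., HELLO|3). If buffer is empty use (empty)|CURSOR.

Answer: EDIXPXU|0

Derivation:
After op 1 (end): buf='EDIXPCX' cursor=7
After op 2 (right): buf='EDIXPCX' cursor=7
After op 3 (left): buf='EDIXPCX' cursor=6
After op 4 (backspace): buf='EDIXPX' cursor=5
After op 5 (home): buf='EDIXPX' cursor=0
After op 6 (end): buf='EDIXPX' cursor=6
After op 7 (insert('U')): buf='EDIXPXU' cursor=7
After op 8 (home): buf='EDIXPXU' cursor=0
After op 9 (insert('N')): buf='NEDIXPXU' cursor=1
After op 10 (home): buf='NEDIXPXU' cursor=0
After op 11 (undo): buf='EDIXPXU' cursor=0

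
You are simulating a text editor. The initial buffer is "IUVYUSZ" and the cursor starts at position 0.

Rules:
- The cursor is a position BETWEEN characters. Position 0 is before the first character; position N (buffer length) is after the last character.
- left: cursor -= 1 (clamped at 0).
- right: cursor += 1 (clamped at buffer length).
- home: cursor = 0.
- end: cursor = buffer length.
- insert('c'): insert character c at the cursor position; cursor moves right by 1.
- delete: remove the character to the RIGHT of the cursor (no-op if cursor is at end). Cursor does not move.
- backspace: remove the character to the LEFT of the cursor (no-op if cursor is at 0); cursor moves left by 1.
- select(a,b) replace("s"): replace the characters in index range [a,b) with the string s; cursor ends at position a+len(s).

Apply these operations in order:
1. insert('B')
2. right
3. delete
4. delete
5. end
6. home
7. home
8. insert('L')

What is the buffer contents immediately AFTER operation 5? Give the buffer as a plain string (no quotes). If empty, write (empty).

Answer: BIYUSZ

Derivation:
After op 1 (insert('B')): buf='BIUVYUSZ' cursor=1
After op 2 (right): buf='BIUVYUSZ' cursor=2
After op 3 (delete): buf='BIVYUSZ' cursor=2
After op 4 (delete): buf='BIYUSZ' cursor=2
After op 5 (end): buf='BIYUSZ' cursor=6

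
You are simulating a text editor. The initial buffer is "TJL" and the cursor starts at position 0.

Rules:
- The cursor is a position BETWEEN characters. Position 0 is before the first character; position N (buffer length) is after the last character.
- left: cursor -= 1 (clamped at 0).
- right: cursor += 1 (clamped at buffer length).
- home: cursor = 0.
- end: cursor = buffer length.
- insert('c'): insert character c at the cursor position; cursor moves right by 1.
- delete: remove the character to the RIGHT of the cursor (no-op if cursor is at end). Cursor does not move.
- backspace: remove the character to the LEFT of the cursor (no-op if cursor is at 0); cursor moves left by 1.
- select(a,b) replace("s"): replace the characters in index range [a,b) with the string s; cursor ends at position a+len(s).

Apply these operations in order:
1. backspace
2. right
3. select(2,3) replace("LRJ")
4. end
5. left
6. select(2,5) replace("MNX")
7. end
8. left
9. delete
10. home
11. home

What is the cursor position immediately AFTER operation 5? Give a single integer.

After op 1 (backspace): buf='TJL' cursor=0
After op 2 (right): buf='TJL' cursor=1
After op 3 (select(2,3) replace("LRJ")): buf='TJLRJ' cursor=5
After op 4 (end): buf='TJLRJ' cursor=5
After op 5 (left): buf='TJLRJ' cursor=4

Answer: 4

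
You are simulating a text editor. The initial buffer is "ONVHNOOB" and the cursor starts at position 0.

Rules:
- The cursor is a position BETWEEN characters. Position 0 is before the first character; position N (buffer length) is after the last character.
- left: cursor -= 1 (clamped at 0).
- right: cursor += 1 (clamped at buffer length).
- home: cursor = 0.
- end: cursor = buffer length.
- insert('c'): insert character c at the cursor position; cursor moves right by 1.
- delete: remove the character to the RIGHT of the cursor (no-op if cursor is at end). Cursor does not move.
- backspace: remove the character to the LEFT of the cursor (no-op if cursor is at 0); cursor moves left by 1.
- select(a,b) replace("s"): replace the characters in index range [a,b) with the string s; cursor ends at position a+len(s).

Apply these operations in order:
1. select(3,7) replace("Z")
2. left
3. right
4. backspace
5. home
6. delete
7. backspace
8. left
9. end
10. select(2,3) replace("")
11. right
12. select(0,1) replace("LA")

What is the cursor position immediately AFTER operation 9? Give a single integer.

After op 1 (select(3,7) replace("Z")): buf='ONVZB' cursor=4
After op 2 (left): buf='ONVZB' cursor=3
After op 3 (right): buf='ONVZB' cursor=4
After op 4 (backspace): buf='ONVB' cursor=3
After op 5 (home): buf='ONVB' cursor=0
After op 6 (delete): buf='NVB' cursor=0
After op 7 (backspace): buf='NVB' cursor=0
After op 8 (left): buf='NVB' cursor=0
After op 9 (end): buf='NVB' cursor=3

Answer: 3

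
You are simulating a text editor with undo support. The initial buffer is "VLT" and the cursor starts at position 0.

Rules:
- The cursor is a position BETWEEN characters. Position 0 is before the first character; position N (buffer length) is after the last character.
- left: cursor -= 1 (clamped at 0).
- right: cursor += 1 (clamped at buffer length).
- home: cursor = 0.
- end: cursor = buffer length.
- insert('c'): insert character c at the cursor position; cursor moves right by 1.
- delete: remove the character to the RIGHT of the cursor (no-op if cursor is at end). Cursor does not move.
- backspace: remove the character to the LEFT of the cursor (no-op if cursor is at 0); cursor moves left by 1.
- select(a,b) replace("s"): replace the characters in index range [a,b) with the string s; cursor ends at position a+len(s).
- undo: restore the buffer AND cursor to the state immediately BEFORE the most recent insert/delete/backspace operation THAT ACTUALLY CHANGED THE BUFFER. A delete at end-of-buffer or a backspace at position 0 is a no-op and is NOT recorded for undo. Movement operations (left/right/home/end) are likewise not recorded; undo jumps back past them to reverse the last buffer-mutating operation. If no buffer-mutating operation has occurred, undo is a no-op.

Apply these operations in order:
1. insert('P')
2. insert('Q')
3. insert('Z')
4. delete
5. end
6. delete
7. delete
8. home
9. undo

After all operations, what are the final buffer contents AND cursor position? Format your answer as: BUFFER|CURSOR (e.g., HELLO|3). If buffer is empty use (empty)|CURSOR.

Answer: PQZVLT|3

Derivation:
After op 1 (insert('P')): buf='PVLT' cursor=1
After op 2 (insert('Q')): buf='PQVLT' cursor=2
After op 3 (insert('Z')): buf='PQZVLT' cursor=3
After op 4 (delete): buf='PQZLT' cursor=3
After op 5 (end): buf='PQZLT' cursor=5
After op 6 (delete): buf='PQZLT' cursor=5
After op 7 (delete): buf='PQZLT' cursor=5
After op 8 (home): buf='PQZLT' cursor=0
After op 9 (undo): buf='PQZVLT' cursor=3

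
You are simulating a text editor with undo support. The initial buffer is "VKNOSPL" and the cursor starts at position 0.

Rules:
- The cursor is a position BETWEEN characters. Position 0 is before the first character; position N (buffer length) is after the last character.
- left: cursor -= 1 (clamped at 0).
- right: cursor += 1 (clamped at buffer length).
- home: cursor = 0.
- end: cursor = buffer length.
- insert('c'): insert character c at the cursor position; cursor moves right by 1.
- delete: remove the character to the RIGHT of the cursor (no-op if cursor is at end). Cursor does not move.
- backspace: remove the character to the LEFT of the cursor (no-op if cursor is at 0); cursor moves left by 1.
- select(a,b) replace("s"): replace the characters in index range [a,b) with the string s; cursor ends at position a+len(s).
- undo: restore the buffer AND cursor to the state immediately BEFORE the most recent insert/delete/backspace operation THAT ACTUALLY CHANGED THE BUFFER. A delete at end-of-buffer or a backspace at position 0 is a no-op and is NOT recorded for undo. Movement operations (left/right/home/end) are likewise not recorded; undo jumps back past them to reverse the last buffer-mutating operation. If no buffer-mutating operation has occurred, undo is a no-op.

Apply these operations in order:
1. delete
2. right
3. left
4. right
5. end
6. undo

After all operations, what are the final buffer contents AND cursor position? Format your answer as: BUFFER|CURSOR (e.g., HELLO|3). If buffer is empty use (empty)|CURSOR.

Answer: VKNOSPL|0

Derivation:
After op 1 (delete): buf='KNOSPL' cursor=0
After op 2 (right): buf='KNOSPL' cursor=1
After op 3 (left): buf='KNOSPL' cursor=0
After op 4 (right): buf='KNOSPL' cursor=1
After op 5 (end): buf='KNOSPL' cursor=6
After op 6 (undo): buf='VKNOSPL' cursor=0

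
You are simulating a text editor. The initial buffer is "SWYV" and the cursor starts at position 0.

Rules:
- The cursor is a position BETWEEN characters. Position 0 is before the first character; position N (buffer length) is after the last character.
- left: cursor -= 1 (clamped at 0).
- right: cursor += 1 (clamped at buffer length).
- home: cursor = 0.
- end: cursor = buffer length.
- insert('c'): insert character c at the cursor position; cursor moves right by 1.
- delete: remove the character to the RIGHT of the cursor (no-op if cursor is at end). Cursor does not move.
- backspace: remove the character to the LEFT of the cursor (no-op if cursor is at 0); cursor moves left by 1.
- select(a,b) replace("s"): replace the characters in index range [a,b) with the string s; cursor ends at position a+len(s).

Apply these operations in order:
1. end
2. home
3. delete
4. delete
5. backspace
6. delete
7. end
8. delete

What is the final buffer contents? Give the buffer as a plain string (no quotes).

Answer: V

Derivation:
After op 1 (end): buf='SWYV' cursor=4
After op 2 (home): buf='SWYV' cursor=0
After op 3 (delete): buf='WYV' cursor=0
After op 4 (delete): buf='YV' cursor=0
After op 5 (backspace): buf='YV' cursor=0
After op 6 (delete): buf='V' cursor=0
After op 7 (end): buf='V' cursor=1
After op 8 (delete): buf='V' cursor=1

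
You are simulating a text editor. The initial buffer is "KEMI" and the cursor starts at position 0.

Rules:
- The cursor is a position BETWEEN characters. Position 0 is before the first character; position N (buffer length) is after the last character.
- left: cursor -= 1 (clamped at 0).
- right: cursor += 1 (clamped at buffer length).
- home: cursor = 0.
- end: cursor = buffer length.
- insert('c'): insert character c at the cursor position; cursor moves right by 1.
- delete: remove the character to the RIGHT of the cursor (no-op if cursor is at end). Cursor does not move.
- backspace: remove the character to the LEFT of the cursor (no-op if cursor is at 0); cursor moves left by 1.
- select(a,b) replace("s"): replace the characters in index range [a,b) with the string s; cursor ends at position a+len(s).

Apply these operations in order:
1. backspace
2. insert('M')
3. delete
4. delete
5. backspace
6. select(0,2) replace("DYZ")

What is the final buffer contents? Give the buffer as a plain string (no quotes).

Answer: DYZ

Derivation:
After op 1 (backspace): buf='KEMI' cursor=0
After op 2 (insert('M')): buf='MKEMI' cursor=1
After op 3 (delete): buf='MEMI' cursor=1
After op 4 (delete): buf='MMI' cursor=1
After op 5 (backspace): buf='MI' cursor=0
After op 6 (select(0,2) replace("DYZ")): buf='DYZ' cursor=3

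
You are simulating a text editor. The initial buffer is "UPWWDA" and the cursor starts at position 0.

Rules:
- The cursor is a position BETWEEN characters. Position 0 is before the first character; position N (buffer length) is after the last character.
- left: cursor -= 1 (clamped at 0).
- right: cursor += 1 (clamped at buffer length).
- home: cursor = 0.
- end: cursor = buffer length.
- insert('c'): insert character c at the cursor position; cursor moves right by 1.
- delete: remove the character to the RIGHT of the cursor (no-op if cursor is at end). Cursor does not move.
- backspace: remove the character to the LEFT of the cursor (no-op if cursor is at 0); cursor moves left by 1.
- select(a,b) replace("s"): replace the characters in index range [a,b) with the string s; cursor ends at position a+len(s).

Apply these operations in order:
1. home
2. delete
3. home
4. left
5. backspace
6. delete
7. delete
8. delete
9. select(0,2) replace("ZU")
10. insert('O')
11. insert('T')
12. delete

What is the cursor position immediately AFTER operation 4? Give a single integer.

Answer: 0

Derivation:
After op 1 (home): buf='UPWWDA' cursor=0
After op 2 (delete): buf='PWWDA' cursor=0
After op 3 (home): buf='PWWDA' cursor=0
After op 4 (left): buf='PWWDA' cursor=0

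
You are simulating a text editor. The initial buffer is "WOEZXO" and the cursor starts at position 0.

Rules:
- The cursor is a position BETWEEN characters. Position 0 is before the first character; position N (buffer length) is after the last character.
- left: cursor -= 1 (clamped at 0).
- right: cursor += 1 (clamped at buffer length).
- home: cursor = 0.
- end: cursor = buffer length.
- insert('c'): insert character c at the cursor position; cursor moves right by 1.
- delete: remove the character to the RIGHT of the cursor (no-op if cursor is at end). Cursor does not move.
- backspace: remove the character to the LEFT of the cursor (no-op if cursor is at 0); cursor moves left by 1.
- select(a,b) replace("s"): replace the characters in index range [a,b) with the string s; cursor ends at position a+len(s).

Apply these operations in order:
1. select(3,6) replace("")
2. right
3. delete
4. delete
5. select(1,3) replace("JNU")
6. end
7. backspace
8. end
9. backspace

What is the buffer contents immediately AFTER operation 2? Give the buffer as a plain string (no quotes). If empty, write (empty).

After op 1 (select(3,6) replace("")): buf='WOE' cursor=3
After op 2 (right): buf='WOE' cursor=3

Answer: WOE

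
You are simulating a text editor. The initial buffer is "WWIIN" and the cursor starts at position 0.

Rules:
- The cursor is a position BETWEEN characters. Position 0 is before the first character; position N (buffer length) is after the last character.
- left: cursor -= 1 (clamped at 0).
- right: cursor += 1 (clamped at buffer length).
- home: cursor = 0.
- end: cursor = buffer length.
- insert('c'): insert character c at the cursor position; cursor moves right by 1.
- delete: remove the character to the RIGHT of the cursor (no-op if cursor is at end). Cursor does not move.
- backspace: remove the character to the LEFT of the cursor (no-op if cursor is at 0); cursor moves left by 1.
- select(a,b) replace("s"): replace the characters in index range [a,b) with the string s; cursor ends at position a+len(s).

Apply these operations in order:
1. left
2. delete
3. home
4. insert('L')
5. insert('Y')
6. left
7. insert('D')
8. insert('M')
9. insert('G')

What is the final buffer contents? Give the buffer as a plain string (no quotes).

Answer: LDMGYWIIN

Derivation:
After op 1 (left): buf='WWIIN' cursor=0
After op 2 (delete): buf='WIIN' cursor=0
After op 3 (home): buf='WIIN' cursor=0
After op 4 (insert('L')): buf='LWIIN' cursor=1
After op 5 (insert('Y')): buf='LYWIIN' cursor=2
After op 6 (left): buf='LYWIIN' cursor=1
After op 7 (insert('D')): buf='LDYWIIN' cursor=2
After op 8 (insert('M')): buf='LDMYWIIN' cursor=3
After op 9 (insert('G')): buf='LDMGYWIIN' cursor=4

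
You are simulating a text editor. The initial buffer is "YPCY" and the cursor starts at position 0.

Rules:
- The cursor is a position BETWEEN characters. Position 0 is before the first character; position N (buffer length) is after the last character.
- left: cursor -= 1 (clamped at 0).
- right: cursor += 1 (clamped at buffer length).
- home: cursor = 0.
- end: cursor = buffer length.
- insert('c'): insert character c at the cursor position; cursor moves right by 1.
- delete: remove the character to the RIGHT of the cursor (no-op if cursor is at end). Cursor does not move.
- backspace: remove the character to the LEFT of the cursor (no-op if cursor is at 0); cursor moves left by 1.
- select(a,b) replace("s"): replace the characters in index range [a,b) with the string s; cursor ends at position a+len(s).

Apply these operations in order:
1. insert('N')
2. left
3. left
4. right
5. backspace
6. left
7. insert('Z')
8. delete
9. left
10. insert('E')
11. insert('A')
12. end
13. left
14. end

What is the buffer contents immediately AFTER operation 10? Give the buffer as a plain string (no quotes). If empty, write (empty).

After op 1 (insert('N')): buf='NYPCY' cursor=1
After op 2 (left): buf='NYPCY' cursor=0
After op 3 (left): buf='NYPCY' cursor=0
After op 4 (right): buf='NYPCY' cursor=1
After op 5 (backspace): buf='YPCY' cursor=0
After op 6 (left): buf='YPCY' cursor=0
After op 7 (insert('Z')): buf='ZYPCY' cursor=1
After op 8 (delete): buf='ZPCY' cursor=1
After op 9 (left): buf='ZPCY' cursor=0
After op 10 (insert('E')): buf='EZPCY' cursor=1

Answer: EZPCY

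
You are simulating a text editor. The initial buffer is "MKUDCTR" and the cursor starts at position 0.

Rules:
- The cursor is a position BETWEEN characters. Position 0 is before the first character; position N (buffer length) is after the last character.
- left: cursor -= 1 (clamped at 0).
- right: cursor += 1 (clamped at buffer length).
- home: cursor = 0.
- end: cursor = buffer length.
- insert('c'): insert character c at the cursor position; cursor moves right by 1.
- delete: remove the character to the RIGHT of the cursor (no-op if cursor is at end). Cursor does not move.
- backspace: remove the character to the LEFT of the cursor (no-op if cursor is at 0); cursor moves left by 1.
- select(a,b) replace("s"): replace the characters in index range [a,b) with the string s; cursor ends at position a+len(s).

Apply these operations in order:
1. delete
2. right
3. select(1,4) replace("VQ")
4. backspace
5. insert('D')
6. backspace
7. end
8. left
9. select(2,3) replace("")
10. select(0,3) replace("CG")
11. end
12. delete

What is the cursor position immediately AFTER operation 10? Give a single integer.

After op 1 (delete): buf='KUDCTR' cursor=0
After op 2 (right): buf='KUDCTR' cursor=1
After op 3 (select(1,4) replace("VQ")): buf='KVQTR' cursor=3
After op 4 (backspace): buf='KVTR' cursor=2
After op 5 (insert('D')): buf='KVDTR' cursor=3
After op 6 (backspace): buf='KVTR' cursor=2
After op 7 (end): buf='KVTR' cursor=4
After op 8 (left): buf='KVTR' cursor=3
After op 9 (select(2,3) replace("")): buf='KVR' cursor=2
After op 10 (select(0,3) replace("CG")): buf='CG' cursor=2

Answer: 2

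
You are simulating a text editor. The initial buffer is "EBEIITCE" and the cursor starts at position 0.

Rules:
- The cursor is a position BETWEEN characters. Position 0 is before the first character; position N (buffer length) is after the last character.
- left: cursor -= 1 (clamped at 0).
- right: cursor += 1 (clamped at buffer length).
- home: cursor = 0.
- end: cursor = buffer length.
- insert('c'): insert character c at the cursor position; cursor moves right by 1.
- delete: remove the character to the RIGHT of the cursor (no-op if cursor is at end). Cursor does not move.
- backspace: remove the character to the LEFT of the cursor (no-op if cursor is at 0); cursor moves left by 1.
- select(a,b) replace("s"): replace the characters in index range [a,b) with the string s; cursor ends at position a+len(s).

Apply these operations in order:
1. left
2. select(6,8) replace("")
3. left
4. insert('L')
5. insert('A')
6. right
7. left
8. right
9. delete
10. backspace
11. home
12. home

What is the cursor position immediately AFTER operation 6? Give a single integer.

After op 1 (left): buf='EBEIITCE' cursor=0
After op 2 (select(6,8) replace("")): buf='EBEIIT' cursor=6
After op 3 (left): buf='EBEIIT' cursor=5
After op 4 (insert('L')): buf='EBEIILT' cursor=6
After op 5 (insert('A')): buf='EBEIILAT' cursor=7
After op 6 (right): buf='EBEIILAT' cursor=8

Answer: 8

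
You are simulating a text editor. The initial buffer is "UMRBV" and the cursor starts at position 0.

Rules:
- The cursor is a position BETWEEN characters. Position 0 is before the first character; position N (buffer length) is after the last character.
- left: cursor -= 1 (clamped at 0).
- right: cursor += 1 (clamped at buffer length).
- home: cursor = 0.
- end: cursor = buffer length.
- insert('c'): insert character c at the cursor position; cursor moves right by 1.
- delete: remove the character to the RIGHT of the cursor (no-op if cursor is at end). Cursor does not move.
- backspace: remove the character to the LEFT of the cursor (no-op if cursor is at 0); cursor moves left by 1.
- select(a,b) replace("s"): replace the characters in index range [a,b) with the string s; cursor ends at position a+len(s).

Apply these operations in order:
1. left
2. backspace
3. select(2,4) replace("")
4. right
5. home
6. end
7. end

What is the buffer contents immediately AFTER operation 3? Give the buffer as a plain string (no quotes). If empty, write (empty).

Answer: UMV

Derivation:
After op 1 (left): buf='UMRBV' cursor=0
After op 2 (backspace): buf='UMRBV' cursor=0
After op 3 (select(2,4) replace("")): buf='UMV' cursor=2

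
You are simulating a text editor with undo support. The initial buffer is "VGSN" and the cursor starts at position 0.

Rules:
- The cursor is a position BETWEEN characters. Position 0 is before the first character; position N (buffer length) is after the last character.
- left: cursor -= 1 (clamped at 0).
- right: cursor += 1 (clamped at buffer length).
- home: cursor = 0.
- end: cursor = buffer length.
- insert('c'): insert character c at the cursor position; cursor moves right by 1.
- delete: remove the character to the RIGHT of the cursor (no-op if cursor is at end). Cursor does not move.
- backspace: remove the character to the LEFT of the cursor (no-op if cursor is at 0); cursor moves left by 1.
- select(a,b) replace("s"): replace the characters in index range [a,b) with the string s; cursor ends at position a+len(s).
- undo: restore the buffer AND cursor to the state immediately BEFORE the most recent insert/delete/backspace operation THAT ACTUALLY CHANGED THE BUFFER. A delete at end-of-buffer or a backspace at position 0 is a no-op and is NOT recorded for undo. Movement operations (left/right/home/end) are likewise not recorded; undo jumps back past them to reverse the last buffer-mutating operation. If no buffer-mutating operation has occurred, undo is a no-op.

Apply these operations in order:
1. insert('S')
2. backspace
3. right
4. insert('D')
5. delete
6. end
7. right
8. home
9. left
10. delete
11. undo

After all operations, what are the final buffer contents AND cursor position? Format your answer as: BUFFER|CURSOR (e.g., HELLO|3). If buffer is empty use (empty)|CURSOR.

Answer: VDSN|0

Derivation:
After op 1 (insert('S')): buf='SVGSN' cursor=1
After op 2 (backspace): buf='VGSN' cursor=0
After op 3 (right): buf='VGSN' cursor=1
After op 4 (insert('D')): buf='VDGSN' cursor=2
After op 5 (delete): buf='VDSN' cursor=2
After op 6 (end): buf='VDSN' cursor=4
After op 7 (right): buf='VDSN' cursor=4
After op 8 (home): buf='VDSN' cursor=0
After op 9 (left): buf='VDSN' cursor=0
After op 10 (delete): buf='DSN' cursor=0
After op 11 (undo): buf='VDSN' cursor=0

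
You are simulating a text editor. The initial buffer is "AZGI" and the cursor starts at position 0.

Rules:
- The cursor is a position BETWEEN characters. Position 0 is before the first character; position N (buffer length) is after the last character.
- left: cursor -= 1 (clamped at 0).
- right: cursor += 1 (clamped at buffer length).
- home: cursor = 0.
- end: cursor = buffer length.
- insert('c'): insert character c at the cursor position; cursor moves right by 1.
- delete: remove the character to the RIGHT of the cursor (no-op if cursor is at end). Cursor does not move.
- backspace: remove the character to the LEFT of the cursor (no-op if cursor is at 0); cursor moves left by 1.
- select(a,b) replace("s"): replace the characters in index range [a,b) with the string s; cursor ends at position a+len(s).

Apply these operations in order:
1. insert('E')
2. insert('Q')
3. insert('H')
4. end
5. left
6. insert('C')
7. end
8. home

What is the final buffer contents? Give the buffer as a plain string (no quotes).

After op 1 (insert('E')): buf='EAZGI' cursor=1
After op 2 (insert('Q')): buf='EQAZGI' cursor=2
After op 3 (insert('H')): buf='EQHAZGI' cursor=3
After op 4 (end): buf='EQHAZGI' cursor=7
After op 5 (left): buf='EQHAZGI' cursor=6
After op 6 (insert('C')): buf='EQHAZGCI' cursor=7
After op 7 (end): buf='EQHAZGCI' cursor=8
After op 8 (home): buf='EQHAZGCI' cursor=0

Answer: EQHAZGCI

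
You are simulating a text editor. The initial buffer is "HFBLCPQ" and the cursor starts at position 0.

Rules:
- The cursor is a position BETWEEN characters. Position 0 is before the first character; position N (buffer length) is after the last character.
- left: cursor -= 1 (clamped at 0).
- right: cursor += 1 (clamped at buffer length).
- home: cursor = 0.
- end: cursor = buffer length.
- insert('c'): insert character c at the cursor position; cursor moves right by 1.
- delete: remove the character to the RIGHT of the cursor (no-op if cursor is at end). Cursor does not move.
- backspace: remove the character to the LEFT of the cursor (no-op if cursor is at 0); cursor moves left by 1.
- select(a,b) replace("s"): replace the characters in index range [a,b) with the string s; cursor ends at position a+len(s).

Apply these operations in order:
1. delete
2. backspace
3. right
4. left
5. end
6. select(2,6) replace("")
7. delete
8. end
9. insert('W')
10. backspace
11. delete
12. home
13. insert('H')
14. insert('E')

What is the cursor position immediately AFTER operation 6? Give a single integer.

Answer: 2

Derivation:
After op 1 (delete): buf='FBLCPQ' cursor=0
After op 2 (backspace): buf='FBLCPQ' cursor=0
After op 3 (right): buf='FBLCPQ' cursor=1
After op 4 (left): buf='FBLCPQ' cursor=0
After op 5 (end): buf='FBLCPQ' cursor=6
After op 6 (select(2,6) replace("")): buf='FB' cursor=2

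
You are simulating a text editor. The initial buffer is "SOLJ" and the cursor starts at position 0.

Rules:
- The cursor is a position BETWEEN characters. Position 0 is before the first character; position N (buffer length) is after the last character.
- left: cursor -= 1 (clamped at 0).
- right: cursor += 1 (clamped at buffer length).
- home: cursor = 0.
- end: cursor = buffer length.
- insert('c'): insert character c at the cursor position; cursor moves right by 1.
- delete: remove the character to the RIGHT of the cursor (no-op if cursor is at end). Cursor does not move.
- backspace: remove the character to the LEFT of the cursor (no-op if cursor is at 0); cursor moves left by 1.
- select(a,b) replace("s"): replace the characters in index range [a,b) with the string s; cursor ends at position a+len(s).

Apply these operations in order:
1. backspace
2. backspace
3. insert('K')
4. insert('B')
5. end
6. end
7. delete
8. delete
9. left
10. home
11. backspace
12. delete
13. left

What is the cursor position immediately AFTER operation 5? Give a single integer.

Answer: 6

Derivation:
After op 1 (backspace): buf='SOLJ' cursor=0
After op 2 (backspace): buf='SOLJ' cursor=0
After op 3 (insert('K')): buf='KSOLJ' cursor=1
After op 4 (insert('B')): buf='KBSOLJ' cursor=2
After op 5 (end): buf='KBSOLJ' cursor=6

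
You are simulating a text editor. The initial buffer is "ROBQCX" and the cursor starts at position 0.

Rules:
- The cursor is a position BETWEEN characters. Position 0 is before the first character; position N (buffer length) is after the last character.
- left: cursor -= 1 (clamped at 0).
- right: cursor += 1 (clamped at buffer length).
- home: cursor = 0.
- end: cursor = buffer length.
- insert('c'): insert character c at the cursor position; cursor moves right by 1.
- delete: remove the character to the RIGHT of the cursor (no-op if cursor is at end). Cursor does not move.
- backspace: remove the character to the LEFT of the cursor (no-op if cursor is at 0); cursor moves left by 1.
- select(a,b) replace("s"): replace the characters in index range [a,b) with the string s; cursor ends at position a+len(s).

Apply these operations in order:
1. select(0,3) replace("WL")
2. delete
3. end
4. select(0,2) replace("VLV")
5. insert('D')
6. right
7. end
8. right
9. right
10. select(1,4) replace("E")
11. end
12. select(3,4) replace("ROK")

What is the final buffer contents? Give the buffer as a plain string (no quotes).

Answer: VECROK

Derivation:
After op 1 (select(0,3) replace("WL")): buf='WLQCX' cursor=2
After op 2 (delete): buf='WLCX' cursor=2
After op 3 (end): buf='WLCX' cursor=4
After op 4 (select(0,2) replace("VLV")): buf='VLVCX' cursor=3
After op 5 (insert('D')): buf='VLVDCX' cursor=4
After op 6 (right): buf='VLVDCX' cursor=5
After op 7 (end): buf='VLVDCX' cursor=6
After op 8 (right): buf='VLVDCX' cursor=6
After op 9 (right): buf='VLVDCX' cursor=6
After op 10 (select(1,4) replace("E")): buf='VECX' cursor=2
After op 11 (end): buf='VECX' cursor=4
After op 12 (select(3,4) replace("ROK")): buf='VECROK' cursor=6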